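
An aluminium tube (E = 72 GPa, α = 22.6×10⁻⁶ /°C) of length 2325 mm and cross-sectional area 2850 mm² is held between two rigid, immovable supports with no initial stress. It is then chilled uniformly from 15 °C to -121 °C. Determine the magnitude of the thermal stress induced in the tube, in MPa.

σ ≈ 221 MPa (tensile)

Because both ends are immovable the net strain is zero, and the suppressed thermal strain is αΔT = 22.6×10⁻⁶ × 136 = 3073.6×10⁻⁶.
Hence σ = E·αΔT = 72×10³ × 3073.6×10⁻⁶ = 221.3 MPa, tensile.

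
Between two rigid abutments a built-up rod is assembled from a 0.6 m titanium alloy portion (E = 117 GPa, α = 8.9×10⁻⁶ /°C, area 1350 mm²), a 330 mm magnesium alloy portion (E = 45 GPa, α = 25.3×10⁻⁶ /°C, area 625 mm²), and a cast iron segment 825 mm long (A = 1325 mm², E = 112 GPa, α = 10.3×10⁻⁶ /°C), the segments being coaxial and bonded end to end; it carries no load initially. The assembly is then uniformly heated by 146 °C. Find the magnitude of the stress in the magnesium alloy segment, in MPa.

With the walls removed the bar would change length by δ_free = Σ αᵢΔT Lᵢ = 8.9×10⁻⁶×146×600 + 25.3×10⁻⁶×146×330 + 10.3×10⁻⁶×146×825 = 3.239 mm.
The rigid supports impose zero overall length change; the single axial force P common to all segments must satisfy P Σ Lᵢ/(AᵢEᵢ) = δ_free.
Σ Lᵢ/(AᵢEᵢ) = 600/(1350×117×10³) + 330/(625×45×10³) + 825/(1325×112×10³) = 2.109×10⁻⁵ mm/N.
Hence P = δ_free / Σ(L/AE) = 3.239/2.109×10⁻⁵ = 153.6 kN (compressive).
σ_{magnesium alloy} = P / A = 153600 / 625 = 245.7 MPa.

σ ≈ 246 MPa (compressive)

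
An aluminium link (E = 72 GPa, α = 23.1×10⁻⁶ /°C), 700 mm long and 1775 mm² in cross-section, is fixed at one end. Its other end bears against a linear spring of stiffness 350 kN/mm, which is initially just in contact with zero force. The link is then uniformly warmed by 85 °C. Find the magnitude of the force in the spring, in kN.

P ≈ 165 kN

If the spring were absent the link would lengthen by αΔT L = 23.1×10⁻⁶ × 85 × 700 = 1.374 mm.
With a force P in the spring, the elastic change of the link is PL/(AE) and that of the spring is P/k; compatibility requires their sum to equal δ_free.
P [ L/(AE) + 1/k ] = δ_free → P [ 700/(1775×72×10³) + 1/(350×10³) ] = 1.374.
P = 1.374 / 8.334×10⁻⁶ = 164900 N.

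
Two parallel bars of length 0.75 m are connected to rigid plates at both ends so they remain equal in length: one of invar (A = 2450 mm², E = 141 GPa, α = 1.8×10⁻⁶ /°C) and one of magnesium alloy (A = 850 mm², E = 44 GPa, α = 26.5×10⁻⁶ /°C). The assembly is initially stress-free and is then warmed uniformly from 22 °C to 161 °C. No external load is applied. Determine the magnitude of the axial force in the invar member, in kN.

P ≈ 116 kN (tensile in the invar)

The magnesium alloy has the larger α, so on heating it would change length more than the invar if both were free. The rigid plates force a common final length, so the magnesium alloy is put into compression and the invar into tension, with equal and opposite forces P (no external load).
Equating the net (thermal + elastic) strains gives |α₁ − α₂|·ΔT = P·[1/(A₁E₁) + 1/(A₂E₂)].
|α₁ − α₂|·ΔT = 24.7×10⁻⁶ × 139 = 0.003433.
1/(A₁E₁) + 1/(A₂E₂) = 1/(2450×141×10³) + 1/(850×44×10³) = 2.963×10⁻⁸ N⁻¹.
So P = 0.003433 / 2.963×10⁻⁸ = 115.9 kN.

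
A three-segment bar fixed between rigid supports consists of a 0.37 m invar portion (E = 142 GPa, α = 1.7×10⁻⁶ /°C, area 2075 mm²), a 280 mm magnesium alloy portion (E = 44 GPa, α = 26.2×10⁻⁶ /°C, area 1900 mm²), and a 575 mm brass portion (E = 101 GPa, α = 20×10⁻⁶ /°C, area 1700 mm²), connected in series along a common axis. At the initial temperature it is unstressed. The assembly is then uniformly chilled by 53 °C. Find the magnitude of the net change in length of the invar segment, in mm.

|ΔL| ≈ 0.13 mm

Free thermal contraction of the whole bar: Σ αᵢΔT Lᵢ = 1.7×10⁻⁶×53×370 + 26.2×10⁻⁶×53×280 + 20×10⁻⁶×53×575 = 1.032 mm.
The walls prevent any net length change, so an axial force P (same in every segment) develops. Compatibility: P · Σ Lᵢ/(AᵢEᵢ) = δ_free.
Σ Lᵢ/(AᵢEᵢ) = 370/(2075×142×10³) + 280/(1900×44×10³) + 575/(1700×101×10³) = 7.954×10⁻⁶ mm/N.
Hence P = δ_free / Σ(L/AE) = 1.032/7.954×10⁻⁶ = 129.7 kN (tensile).
For the invar segment, free thermal change = 1.7×10⁻⁶×53×370 = 0.03334 mm and elastic change from P = 129700×370/(2075×142×10³) = 0.1629 mm; these oppose, so the net change is 0.13 mm (segment lengthens).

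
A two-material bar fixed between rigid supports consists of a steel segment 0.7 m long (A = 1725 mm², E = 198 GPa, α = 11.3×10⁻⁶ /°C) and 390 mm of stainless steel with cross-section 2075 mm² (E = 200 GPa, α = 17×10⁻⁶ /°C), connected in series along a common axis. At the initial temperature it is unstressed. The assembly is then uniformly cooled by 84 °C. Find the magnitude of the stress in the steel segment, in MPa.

σ ≈ 237 MPa (tensile)

Free thermal contraction of the whole bar: Σ αᵢΔT Lᵢ = 11.3×10⁻⁶×84×700 + 17×10⁻⁶×84×390 = 1.221 mm.
The rigid supports impose zero overall length change; the single axial force P common to all segments must satisfy P Σ Lᵢ/(AᵢEᵢ) = δ_free.
The series flexibility is Σ Lᵢ/(AᵢEᵢ) = 700/(1725×198×10³) + 390/(2075×200×10³) = 2.989×10⁻⁶ mm/N.
P = 1.221 / 2.989×10⁻⁶ = 408600 N = 408.6 kN, tensile.
σ_{steel} = P / A = 408600 / 1725 = 236.9 MPa.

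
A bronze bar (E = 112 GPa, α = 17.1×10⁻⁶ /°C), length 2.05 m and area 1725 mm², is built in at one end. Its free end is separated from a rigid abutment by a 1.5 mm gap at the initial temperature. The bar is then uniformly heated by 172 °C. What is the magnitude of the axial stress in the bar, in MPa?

Unrestrained expansion: δ_free = αΔT L = 17.1×10⁻⁶ × 172 × 2050 = 6.029 mm.
After closing the 1.5 mm clearance, 6.029 − 1.5 = 4.529 mm of expansion remains to be suppressed by the wall.
Compatibility: PL/(AE) = 4.529 mm, so σ = P/A = E × (4.529/2050) = 247.5 MPa.

σ ≈ 247 MPa (compressive)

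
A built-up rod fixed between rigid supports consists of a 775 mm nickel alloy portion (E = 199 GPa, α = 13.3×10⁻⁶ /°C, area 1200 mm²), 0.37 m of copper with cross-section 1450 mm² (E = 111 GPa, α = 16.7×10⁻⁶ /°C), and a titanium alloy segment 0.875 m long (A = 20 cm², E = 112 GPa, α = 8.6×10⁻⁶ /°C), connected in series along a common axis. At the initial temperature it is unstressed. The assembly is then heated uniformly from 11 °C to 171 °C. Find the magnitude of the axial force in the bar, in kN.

If the supports were absent, the total length change would be Σ αᵢΔT Lᵢ = 13.3×10⁻⁶×160×775 + 16.7×10⁻⁶×160×370 + 8.6×10⁻⁶×160×875 = 3.842 mm.
The walls prevent any net length change, so an axial force P (same in every segment) develops. Compatibility: P · Σ Lᵢ/(AᵢEᵢ) = δ_free.
The series flexibility is Σ Lᵢ/(AᵢEᵢ) = 775/(1200×199×10³) + 370/(1450×111×10³) + 875/(2000×112×10³) = 9.45×10⁻⁶ mm/N.
P = 3.842 / 9.45×10⁻⁶ = 406500 N = 406.5 kN, compressive.

P ≈ 407 kN (compressive)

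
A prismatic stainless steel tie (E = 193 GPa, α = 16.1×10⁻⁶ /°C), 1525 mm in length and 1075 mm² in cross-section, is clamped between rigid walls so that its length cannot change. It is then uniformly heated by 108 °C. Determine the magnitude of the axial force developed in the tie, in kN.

P ≈ 361 kN (compressive)

The ends cannot move, so σ = EαΔT = 193×10³ × 16.1×10⁻⁶ × 108 = 335.6 MPa.
Axial force P = σA = 335.6 × 1075 = 360800 N = 360.8 kN, compressive.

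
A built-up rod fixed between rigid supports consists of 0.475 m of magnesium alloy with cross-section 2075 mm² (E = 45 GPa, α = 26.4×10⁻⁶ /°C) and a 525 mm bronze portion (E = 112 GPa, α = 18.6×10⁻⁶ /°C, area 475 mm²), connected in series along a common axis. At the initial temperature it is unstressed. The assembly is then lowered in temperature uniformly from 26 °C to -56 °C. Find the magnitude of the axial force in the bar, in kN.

Free thermal contraction of the whole bar: Σ αᵢΔT Lᵢ = 26.4×10⁻⁶×82×475 + 18.6×10⁻⁶×82×525 = 1.829 mm.
The rigid supports impose zero overall length change; the single axial force P common to all segments must satisfy P Σ Lᵢ/(AᵢEᵢ) = δ_free.
Σ Lᵢ/(AᵢEᵢ) = 475/(2075×45×10³) + 525/(475×112×10³) = 1.496×10⁻⁵ mm/N.
So P = 1.829 / 1.496×10⁻⁵ = 122.3 kN, tensile.

P ≈ 122 kN (tensile)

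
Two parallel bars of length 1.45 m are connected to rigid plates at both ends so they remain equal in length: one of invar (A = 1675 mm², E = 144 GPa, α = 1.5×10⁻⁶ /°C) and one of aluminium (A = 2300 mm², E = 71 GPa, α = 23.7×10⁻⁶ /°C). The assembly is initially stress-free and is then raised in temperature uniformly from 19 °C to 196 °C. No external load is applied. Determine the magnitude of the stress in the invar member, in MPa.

The aluminium has the larger α, so on heating it would change length more than the invar if both were free. The rigid plates force a common final length, so the aluminium is put into compression and the invar into tension, with equal and opposite forces P (no external load).
Setting the final lengths equal and cancelling L: (α₁ − α₂)ΔT = P/(A₁E₁) + P/(A₂E₂).
|α₁ − α₂|·ΔT = 22.2×10⁻⁶ × 177 = 0.003929.
1/(A₁E₁) + 1/(A₂E₂) = 1/(1675×144×10³) + 1/(2300×71×10³) = 1.027×10⁻⁸ N⁻¹.
P = 0.003929 / 1.027×10⁻⁸ = 382600 N = 382.6 kN.
σ_{invar} = P/A₁ = 382600/1675 = 228.4 MPa, tensile.

σ ≈ 228 MPa (tensile)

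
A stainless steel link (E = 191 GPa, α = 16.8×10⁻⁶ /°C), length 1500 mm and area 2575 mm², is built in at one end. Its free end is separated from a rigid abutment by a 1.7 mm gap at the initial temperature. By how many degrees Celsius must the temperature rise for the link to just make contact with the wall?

ΔT ≈ 67.5 °C

Contact occurs when the free expansion equals the gap: αΔT L = 1.7 mm.
ΔT = 1.7 / (16.8×10⁻⁶ × 1500) = 67.46 °C.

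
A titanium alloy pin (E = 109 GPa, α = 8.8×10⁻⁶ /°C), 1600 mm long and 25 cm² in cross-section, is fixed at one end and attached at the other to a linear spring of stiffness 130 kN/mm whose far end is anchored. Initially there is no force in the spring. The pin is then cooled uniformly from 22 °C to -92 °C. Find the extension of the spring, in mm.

δ ≈ 0.91 mm

Free thermal contraction: δ_free = αΔT L = 8.8×10⁻⁶ × 114 × 1600 = 1.605 mm.
Let P be the tensile force in the spring. The pin extends elastically by PL/(AE) and the spring stretches by P/k; together these equal δ_free.
P [ L/(AE) + 1/k ] = δ_free → P [ 1600/(2500×109×10³) + 1/(130×10³) ] = 1.605.
P = 1.605 / 1.356×10⁻⁵ = 118300 N.
Spring extension = P/k = 118300/(130×10³) = 0.9103 mm.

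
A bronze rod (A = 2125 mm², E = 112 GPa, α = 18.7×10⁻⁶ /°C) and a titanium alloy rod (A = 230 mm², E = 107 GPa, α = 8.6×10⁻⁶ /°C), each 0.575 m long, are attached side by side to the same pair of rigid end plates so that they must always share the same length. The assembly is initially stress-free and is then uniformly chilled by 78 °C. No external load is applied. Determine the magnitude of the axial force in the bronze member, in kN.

Equilibrium of a rigid end plate with no external load gives equal and opposite internal forces ±P in the two members. Since α_{bronze} > α_{titanium alloy}, cooling drives the bronze into tension and the titanium alloy into compression.
Equating the net (thermal + elastic) strains gives |α₁ − α₂|·ΔT = P·[1/(A₁E₁) + 1/(A₂E₂)].
|α₁ − α₂|·ΔT = 10.1×10⁻⁶ × 78 = 0.0007878.
1/(A₁E₁) + 1/(A₂E₂) = 1/(2125×112×10³) + 1/(230×107×10³) = 4.484×10⁻⁸ N⁻¹.
So P = 0.0007878 / 4.484×10⁻⁸ = 17.57 kN.

P ≈ 17.6 kN (tensile in the bronze)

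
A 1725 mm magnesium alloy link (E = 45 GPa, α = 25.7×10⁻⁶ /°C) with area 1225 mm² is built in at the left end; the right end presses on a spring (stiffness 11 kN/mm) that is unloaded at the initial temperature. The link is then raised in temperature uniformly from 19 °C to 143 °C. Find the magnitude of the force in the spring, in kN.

P ≈ 45 kN

Free thermal expansion: δ_free = αΔT L = 25.7×10⁻⁶ × 124 × 1725 = 5.497 mm.
Let P be the compressive force at the spring. The link shortens elastically by PL/(AE) and the spring compresses by P/k; together these equal δ_free.
P [ L/(AE) + 1/k ] = δ_free → P [ 1725/(1225×45×10³) + 1/(11×10³) ] = 5.497.
P = 5.497 / 0.0001222 = 44980 N.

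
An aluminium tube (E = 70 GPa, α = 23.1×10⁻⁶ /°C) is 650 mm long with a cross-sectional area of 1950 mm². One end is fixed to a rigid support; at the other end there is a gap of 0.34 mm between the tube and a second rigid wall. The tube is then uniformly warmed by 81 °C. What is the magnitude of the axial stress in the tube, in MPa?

Unrestrained expansion: δ_free = αΔT L = 23.1×10⁻⁶ × 81 × 650 = 1.216 mm.
The gap closes (δ_free > 0.34 mm) and the wall then resists a further 1.216 − 0.34 = 0.8762 mm of expansion.
So σ = E(δ_free − g)/L = 70×10³ × 0.8762/650 = 94.36 MPa.

σ ≈ 94.4 MPa (compressive)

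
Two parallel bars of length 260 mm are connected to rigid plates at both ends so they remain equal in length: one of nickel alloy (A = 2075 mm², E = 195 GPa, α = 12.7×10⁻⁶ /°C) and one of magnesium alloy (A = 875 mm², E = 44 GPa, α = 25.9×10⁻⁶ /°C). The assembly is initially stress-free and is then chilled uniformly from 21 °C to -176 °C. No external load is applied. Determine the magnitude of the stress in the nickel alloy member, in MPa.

Equilibrium of a rigid end plate with no external load gives equal and opposite internal forces ±P in the two members. Since α_{magnesium alloy} > α_{nickel alloy}, cooling drives the magnesium alloy into tension and the nickel alloy into compression.
Compatibility of the two members (thermal + elastic change equal): (α₁ − α₂)ΔT = P·[1/(A₁E₁) + 1/(A₂E₂)].
|α₁ − α₂|·ΔT = 13.2×10⁻⁶ × 197 = 0.0026.
1/(A₁E₁) + 1/(A₂E₂) = 1/(2075×195×10³) + 1/(875×44×10³) = 2.845×10⁻⁸ N⁻¹.
P = 0.0026 / 2.845×10⁻⁸ = 91420 N = 91.42 kN.
σ_{nickel alloy} = P/A₁ = 91420/2075 = 44.06 MPa, compressive.

σ ≈ 44.1 MPa (compressive)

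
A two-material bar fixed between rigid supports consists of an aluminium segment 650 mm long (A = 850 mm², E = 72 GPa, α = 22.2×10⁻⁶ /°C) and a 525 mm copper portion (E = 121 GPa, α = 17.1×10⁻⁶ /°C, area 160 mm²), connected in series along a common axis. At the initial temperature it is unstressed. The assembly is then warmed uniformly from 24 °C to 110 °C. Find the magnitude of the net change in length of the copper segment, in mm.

With the walls removed the bar would change length by δ_free = Σ αᵢΔT Lᵢ = 22.2×10⁻⁶×86×650 + 17.1×10⁻⁶×86×525 = 2.013 mm.
The rigid supports impose zero overall length change; the single axial force P common to all segments must satisfy P Σ Lᵢ/(AᵢEᵢ) = δ_free.
The series flexibility is Σ Lᵢ/(AᵢEᵢ) = 650/(850×72×10³) + 525/(160×121×10³) = 3.774×10⁻⁵ mm/N.
P = 2.013 / 3.774×10⁻⁵ = 53340 N = 53.34 kN, compressive.
For the copper segment, free thermal change = 17.1×10⁻⁶×86×525 = 0.7721 mm and elastic change from P = 53340×525/(160×121×10³) = 1.447 mm; these oppose, so the net change is 0.674 mm (segment shortens).

|ΔL| ≈ 0.674 mm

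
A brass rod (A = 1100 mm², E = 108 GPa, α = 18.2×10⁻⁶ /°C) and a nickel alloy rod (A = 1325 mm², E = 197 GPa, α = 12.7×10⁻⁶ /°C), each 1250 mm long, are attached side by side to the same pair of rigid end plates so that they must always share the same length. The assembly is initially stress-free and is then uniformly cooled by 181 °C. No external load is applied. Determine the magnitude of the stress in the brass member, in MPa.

σ ≈ 73.9 MPa (tensile)

Equilibrium of a rigid end plate with no external load gives equal and opposite internal forces ±P in the two members. Since α_{brass} > α_{nickel alloy}, cooling drives the brass into tension and the nickel alloy into compression.
Setting the final lengths equal and cancelling L: (α₁ − α₂)ΔT = P/(A₁E₁) + P/(A₂E₂).
|α₁ − α₂|·ΔT = 5.5×10⁻⁶ × 181 = 0.0009955.
1/(A₁E₁) + 1/(A₂E₂) = 1/(1100×108×10³) + 1/(1325×197×10³) = 1.225×10⁻⁸ N⁻¹.
So P = 0.0009955 / 1.225×10⁻⁸ = 81.27 kN.
σ_{brass} = P/A₁ = 81270/1100 = 73.89 MPa, tensile.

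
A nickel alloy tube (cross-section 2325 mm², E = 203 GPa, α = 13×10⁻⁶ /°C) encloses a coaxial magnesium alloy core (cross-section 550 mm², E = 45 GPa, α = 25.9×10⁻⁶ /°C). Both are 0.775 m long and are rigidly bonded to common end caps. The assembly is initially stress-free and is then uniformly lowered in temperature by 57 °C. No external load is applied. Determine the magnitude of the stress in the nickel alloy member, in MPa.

σ ≈ 7.44 MPa (compressive)

Equilibrium of a rigid end plate with no external load gives equal and opposite internal forces ±P in the two members. Since α_{magnesium alloy} > α_{nickel alloy}, cooling drives the magnesium alloy into tension and the nickel alloy into compression.
Compatibility of the two members (thermal + elastic change equal): (α₁ − α₂)ΔT = P·[1/(A₁E₁) + 1/(A₂E₂)].
|α₁ − α₂|·ΔT = 12.9×10⁻⁶ × 57 = 0.0007353.
1/(A₁E₁) + 1/(A₂E₂) = 1/(2325×203×10³) + 1/(550×45×10³) = 4.252×10⁻⁸ N⁻¹.
P = 0.0007353 / 4.252×10⁻⁸ = 17290 N = 17.29 kN.
σ_{nickel alloy} = P/A₁ = 17290/2325 = 7.437 MPa, compressive.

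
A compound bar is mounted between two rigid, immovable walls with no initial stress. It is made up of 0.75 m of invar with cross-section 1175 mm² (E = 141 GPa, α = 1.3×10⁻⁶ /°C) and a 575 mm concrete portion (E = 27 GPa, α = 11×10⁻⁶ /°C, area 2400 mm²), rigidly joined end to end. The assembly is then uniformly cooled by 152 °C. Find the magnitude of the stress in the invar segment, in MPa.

σ ≈ 70.5 MPa (tensile)

If the supports were absent, the total length change would be Σ αᵢΔT Lᵢ = 1.3×10⁻⁶×152×750 + 11×10⁻⁶×152×575 = 1.11 mm.
The walls prevent any net length change, so an axial force P (same in every segment) develops. Compatibility: P · Σ Lᵢ/(AᵢEᵢ) = δ_free.
The series flexibility is Σ Lᵢ/(AᵢEᵢ) = 750/(1175×141×10³) + 575/(2400×27×10³) = 1.34×10⁻⁵ mm/N.
So P = 1.11 / 1.34×10⁻⁵ = 82.8 kN, tensile.
σ_{invar} = P / A = 82800 / 1175 = 70.47 MPa.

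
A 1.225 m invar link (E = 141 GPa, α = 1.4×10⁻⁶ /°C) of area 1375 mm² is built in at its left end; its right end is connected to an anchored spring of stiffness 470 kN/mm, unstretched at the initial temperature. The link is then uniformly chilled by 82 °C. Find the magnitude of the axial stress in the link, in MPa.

σ ≈ 12.1 MPa (tensile)

Free thermal contraction: δ_free = αΔT L = 1.4×10⁻⁶ × 82 × 1225 = 0.1406 mm.
Let P be the tensile force in the spring. The link extends elastically by PL/(AE) and the spring stretches by P/k; together these equal δ_free.
P [ L/(AE) + 1/k ] = δ_free → P [ 1225/(1375×141×10³) + 1/(470×10³) ] = 0.1406.
P = 0.1406 / 8.446×10⁻⁶ = 16650 N.
σ = P/A = 16650/1375 = 12.11 MPa.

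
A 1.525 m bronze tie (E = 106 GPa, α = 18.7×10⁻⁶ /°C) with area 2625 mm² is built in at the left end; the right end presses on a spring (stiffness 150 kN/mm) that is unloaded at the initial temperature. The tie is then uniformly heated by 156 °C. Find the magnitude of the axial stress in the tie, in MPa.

The unrestrained thermal change is αΔT L = 18.7×10⁻⁶ × 156 × 1525 = 4.449 mm.
With a force P in the spring, the elastic change of the tie is PL/(AE) and that of the spring is P/k; compatibility requires their sum to equal δ_free.
So P = δ_free / [L/(AE) + 1/k] = 4.449 / [ 1525/(2625×106×10³) + 1/(150×10³) ].
P = 4.449 / 1.215×10⁻⁵ = 366200 N.
σ = P/A = 366200/2625 = 139.5 MPa.

σ ≈ 140 MPa (compressive)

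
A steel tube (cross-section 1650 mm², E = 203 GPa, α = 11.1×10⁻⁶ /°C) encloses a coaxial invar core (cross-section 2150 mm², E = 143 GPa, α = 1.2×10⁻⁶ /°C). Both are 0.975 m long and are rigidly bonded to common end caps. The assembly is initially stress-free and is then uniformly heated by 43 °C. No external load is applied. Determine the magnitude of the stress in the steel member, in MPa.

Equilibrium of a rigid end plate with no external load gives equal and opposite internal forces ±P in the two members. Since α_{steel} > α_{invar}, heating drives the steel into compression and the invar into tension.
Compatibility of the two members (thermal + elastic change equal): (α₁ − α₂)ΔT = P·[1/(A₁E₁) + 1/(A₂E₂)].
|α₁ − α₂|·ΔT = 9.9×10⁻⁶ × 43 = 0.0004257.
1/(A₁E₁) + 1/(A₂E₂) = 1/(1650×203×10³) + 1/(2150×143×10³) = 6.238×10⁻⁹ N⁻¹.
So P = 0.0004257 / 6.238×10⁻⁹ = 68.24 kN.
σ_{steel} = P/A₁ = 68240/1650 = 41.36 MPa, compressive.

σ ≈ 41.4 MPa (compressive)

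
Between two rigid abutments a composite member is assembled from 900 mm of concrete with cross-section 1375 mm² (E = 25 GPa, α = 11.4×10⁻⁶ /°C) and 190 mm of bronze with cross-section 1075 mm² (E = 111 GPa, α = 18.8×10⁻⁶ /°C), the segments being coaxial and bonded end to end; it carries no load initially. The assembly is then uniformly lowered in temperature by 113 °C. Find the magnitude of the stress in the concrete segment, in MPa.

If the supports were absent, the total length change would be Σ αᵢΔT Lᵢ = 11.4×10⁻⁶×113×900 + 18.8×10⁻⁶×113×190 = 1.563 mm.
Since the ends are fixed, an axial force P builds up, equal in every segment, with P · Σ Lᵢ/(AᵢEᵢ) = δ_free.
The series flexibility is Σ Lᵢ/(AᵢEᵢ) = 900/(1375×25×10³) + 190/(1075×111×10³) = 2.777×10⁻⁵ mm/N.
So P = 1.563 / 2.777×10⁻⁵ = 56.28 kN, tensile.
σ_{concrete} = P / A = 56280 / 1375 = 40.93 MPa.

σ ≈ 40.9 MPa (tensile)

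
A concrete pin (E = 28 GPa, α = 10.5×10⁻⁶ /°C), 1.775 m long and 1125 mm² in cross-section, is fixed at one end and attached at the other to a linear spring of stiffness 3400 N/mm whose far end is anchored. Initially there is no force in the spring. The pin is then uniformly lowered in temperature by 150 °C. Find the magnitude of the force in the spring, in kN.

P ≈ 7.98 kN

If the spring were absent the pin would shorten by αΔT L = 10.5×10⁻⁶ × 150 × 1775 = 2.796 mm.
Let P be the tensile force in the spring. The pin extends elastically by PL/(AE) and the spring stretches by P/k; together these equal δ_free.
So P = δ_free / [L/(AE) + 1/k] = 2.796 / [ 1775/(1125×28×10³) + 1/(3400) ].
P = 2.796 / 0.0003505 = 7977 N.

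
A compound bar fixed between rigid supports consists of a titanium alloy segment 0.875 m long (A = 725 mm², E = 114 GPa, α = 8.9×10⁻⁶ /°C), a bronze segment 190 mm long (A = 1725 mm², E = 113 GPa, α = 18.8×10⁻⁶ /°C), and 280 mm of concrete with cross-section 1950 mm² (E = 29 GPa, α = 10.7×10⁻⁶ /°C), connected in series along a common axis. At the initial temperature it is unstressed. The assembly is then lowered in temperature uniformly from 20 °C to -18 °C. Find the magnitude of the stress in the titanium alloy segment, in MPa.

If the supports were absent, the total length change would be Σ αᵢΔT Lᵢ = 8.9×10⁻⁶×38×875 + 18.8×10⁻⁶×38×190 + 10.7×10⁻⁶×38×280 = 0.5455 mm.
The rigid supports impose zero overall length change; the single axial force P common to all segments must satisfy P Σ Lᵢ/(AᵢEᵢ) = δ_free.
The series flexibility is Σ Lᵢ/(AᵢEᵢ) = 875/(725×114×10³) + 190/(1725×113×10³) + 280/(1950×29×10³) = 1.651×10⁻⁵ mm/N.
So P = 0.5455 / 1.651×10⁻⁵ = 33.04 kN, tensile.
σ_{titanium alloy} = P / A = 33040 / 725 = 45.57 MPa.

σ ≈ 45.6 MPa (tensile)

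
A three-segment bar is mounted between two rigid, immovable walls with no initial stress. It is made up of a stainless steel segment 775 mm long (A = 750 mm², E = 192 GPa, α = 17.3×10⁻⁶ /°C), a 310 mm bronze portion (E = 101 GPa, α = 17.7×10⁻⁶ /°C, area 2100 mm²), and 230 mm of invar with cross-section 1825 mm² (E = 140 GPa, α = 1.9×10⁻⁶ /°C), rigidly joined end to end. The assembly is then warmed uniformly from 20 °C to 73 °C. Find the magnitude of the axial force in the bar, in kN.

P ≈ 132 kN (compressive)

If the supports were absent, the total length change would be Σ αᵢΔT Lᵢ = 17.3×10⁻⁶×53×775 + 17.7×10⁻⁶×53×310 + 1.9×10⁻⁶×53×230 = 1.025 mm.
The walls prevent any net length change, so an axial force P (same in every segment) develops. Compatibility: P · Σ Lᵢ/(AᵢEᵢ) = δ_free.
Σ Lᵢ/(AᵢEᵢ) = 775/(750×192×10³) + 310/(2100×101×10³) + 230/(1825×140×10³) = 7.744×10⁻⁶ mm/N.
So P = 1.025 / 7.744×10⁻⁶ = 132.3 kN, compressive.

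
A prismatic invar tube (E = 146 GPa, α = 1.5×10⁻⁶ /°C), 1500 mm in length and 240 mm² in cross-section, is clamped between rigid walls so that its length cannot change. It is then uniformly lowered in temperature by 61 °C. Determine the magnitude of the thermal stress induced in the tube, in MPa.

The supports are rigid, so the total axial strain is zero. The restrained thermal strain is ε = αΔT = 1.5×10⁻⁶ × 61 = 91.5×10⁻⁶.
σ = EαΔT = 146×10³ × 1.5×10⁻⁶ × 61 = 13.36 MPa (tensile; the tube is trying to contract).

σ ≈ 13.4 MPa (tensile)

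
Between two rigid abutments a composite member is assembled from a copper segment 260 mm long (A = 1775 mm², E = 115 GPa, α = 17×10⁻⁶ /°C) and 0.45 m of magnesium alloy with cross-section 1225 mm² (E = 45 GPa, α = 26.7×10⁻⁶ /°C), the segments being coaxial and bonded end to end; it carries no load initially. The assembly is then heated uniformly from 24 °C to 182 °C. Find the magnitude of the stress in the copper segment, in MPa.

σ ≈ 155 MPa (compressive)

With the walls removed the bar would change length by δ_free = Σ αᵢΔT Lᵢ = 17×10⁻⁶×158×260 + 26.7×10⁻⁶×158×450 = 2.597 mm.
The rigid supports impose zero overall length change; the single axial force P common to all segments must satisfy P Σ Lᵢ/(AᵢEᵢ) = δ_free.
The series flexibility is Σ Lᵢ/(AᵢEᵢ) = 260/(1775×115×10³) + 450/(1225×45×10³) = 9.437×10⁻⁶ mm/N.
Hence P = δ_free / Σ(L/AE) = 2.597/9.437×10⁻⁶ = 275.2 kN (compressive).
σ_{copper} = P / A = 275200 / 1775 = 155 MPa.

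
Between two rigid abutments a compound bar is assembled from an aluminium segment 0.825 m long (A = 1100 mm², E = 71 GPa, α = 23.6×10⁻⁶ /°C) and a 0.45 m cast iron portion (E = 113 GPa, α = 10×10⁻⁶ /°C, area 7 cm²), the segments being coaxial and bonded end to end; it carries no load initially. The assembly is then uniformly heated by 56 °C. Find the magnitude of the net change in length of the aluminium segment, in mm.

|ΔL| ≈ 0.218 mm

If the supports were absent, the total length change would be Σ αᵢΔT Lᵢ = 23.6×10⁻⁶×56×825 + 10×10⁻⁶×56×450 = 1.342 mm.
Since the ends are fixed, an axial force P builds up, equal in every segment, with P · Σ Lᵢ/(AᵢEᵢ) = δ_free.
The series flexibility is Σ Lᵢ/(AᵢEᵢ) = 825/(1100×71×10³) + 450/(700×113×10³) = 1.625×10⁻⁵ mm/N.
So P = 1.342 / 1.625×10⁻⁵ = 82.59 kN, compressive.
For the aluminium segment, free thermal change = 23.6×10⁻⁶×56×825 = 1.09 mm and elastic change from P = 82590×825/(1100×71×10³) = 0.8725 mm; these oppose, so the net change is 0.218 mm (segment lengthens).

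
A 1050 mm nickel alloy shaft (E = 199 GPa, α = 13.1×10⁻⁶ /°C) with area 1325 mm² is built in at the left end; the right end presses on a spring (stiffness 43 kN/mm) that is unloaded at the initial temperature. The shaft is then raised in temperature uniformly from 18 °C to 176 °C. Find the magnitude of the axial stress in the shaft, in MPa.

σ ≈ 60.2 MPa (compressive)

If the spring were absent the shaft would lengthen by αΔT L = 13.1×10⁻⁶ × 158 × 1050 = 2.173 mm.
Let P be the compressive force at the spring. The shaft shortens elastically by PL/(AE) and the spring compresses by P/k; together these equal δ_free.
So P = δ_free / [L/(AE) + 1/k] = 2.173 / [ 1050/(1325×199×10³) + 1/(43×10³) ].
P = 2.173 / 2.724×10⁻⁵ = 79790 N.
σ = P/A = 79790/1325 = 60.22 MPa.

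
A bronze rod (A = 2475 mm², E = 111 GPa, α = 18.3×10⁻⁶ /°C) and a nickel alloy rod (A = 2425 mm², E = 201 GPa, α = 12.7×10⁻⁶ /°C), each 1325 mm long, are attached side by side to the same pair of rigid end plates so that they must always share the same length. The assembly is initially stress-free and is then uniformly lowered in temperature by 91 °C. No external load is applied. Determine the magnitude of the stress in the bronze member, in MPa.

σ ≈ 36.2 MPa (tensile)

Equilibrium of a rigid end plate with no external load gives equal and opposite internal forces ±P in the two members. Since α_{bronze} > α_{nickel alloy}, cooling drives the bronze into tension and the nickel alloy into compression.
Setting the final lengths equal and cancelling L: (α₁ − α₂)ΔT = P/(A₁E₁) + P/(A₂E₂).
|α₁ − α₂|·ΔT = 5.6×10⁻⁶ × 91 = 0.0005096.
1/(A₁E₁) + 1/(A₂E₂) = 1/(2475×111×10³) + 1/(2425×201×10³) = 5.692×10⁻⁹ N⁻¹.
So P = 0.0005096 / 5.692×10⁻⁹ = 89.54 kN.
σ_{bronze} = P/A₁ = 89540/2475 = 36.18 MPa, tensile.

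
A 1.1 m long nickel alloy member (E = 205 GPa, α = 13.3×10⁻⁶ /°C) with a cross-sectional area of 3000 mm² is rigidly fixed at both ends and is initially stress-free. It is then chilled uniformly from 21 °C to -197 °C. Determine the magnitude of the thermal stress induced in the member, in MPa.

σ ≈ 594 MPa (tensile)

With length fixed, the mechanical strain must cancel the thermal strain αΔT = 13.3×10⁻⁶ × 218 = 2899.4×10⁻⁶.
σ = EαΔT = 205×10³ × 13.3×10⁻⁶ × 218 = 594.4 MPa (tensile; the member is trying to contract).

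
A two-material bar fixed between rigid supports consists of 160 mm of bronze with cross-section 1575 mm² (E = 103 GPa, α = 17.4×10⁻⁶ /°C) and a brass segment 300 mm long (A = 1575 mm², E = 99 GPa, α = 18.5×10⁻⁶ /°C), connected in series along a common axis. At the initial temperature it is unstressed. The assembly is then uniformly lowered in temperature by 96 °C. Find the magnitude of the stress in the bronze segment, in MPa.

σ ≈ 175 MPa (tensile)

Free thermal contraction of the whole bar: Σ αᵢΔT Lᵢ = 17.4×10⁻⁶×96×160 + 18.5×10⁻⁶×96×300 = 0.8001 mm.
Since the ends are fixed, an axial force P builds up, equal in every segment, with P · Σ Lᵢ/(AᵢEᵢ) = δ_free.
Σ Lᵢ/(AᵢEᵢ) = 160/(1575×103×10³) + 300/(1575×99×10³) = 2.91×10⁻⁶ mm/N.
So P = 0.8001 / 2.91×10⁻⁶ = 274.9 kN, tensile.
σ_{bronze} = P / A = 274900 / 1575 = 174.5 MPa.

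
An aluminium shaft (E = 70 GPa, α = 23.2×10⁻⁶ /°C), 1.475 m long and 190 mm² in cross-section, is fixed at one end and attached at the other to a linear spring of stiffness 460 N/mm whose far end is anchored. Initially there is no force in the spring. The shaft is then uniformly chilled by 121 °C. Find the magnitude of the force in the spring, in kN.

P ≈ 1.81 kN

Free thermal contraction: δ_free = αΔT L = 23.2×10⁻⁶ × 121 × 1475 = 4.141 mm.
Let P be the tensile force in the spring. The shaft extends elastically by PL/(AE) and the spring stretches by P/k; together these equal δ_free.
P [ L/(AE) + 1/k ] = δ_free → P [ 1475/(190×70×10³) + 1/(460) ] = 4.141.
P = 4.141 / 0.002285 = 1812 N.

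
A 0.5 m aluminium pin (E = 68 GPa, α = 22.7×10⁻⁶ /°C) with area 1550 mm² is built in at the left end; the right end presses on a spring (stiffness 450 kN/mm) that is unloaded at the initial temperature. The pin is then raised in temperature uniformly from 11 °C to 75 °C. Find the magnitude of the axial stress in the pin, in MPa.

The unrestrained thermal change is αΔT L = 22.7×10⁻⁶ × 64 × 500 = 0.7264 mm.
Let P be the compressive force at the spring. The pin shortens elastically by PL/(AE) and the spring compresses by P/k; together these equal δ_free.
P [ L/(AE) + 1/k ] = δ_free → P [ 500/(1550×68×10³) + 1/(450×10³) ] = 0.7264.
P = 0.7264 / 6.966×10⁻⁶ = 104300 N.
σ = P/A = 104300/1550 = 67.28 MPa.

σ ≈ 67.3 MPa (compressive)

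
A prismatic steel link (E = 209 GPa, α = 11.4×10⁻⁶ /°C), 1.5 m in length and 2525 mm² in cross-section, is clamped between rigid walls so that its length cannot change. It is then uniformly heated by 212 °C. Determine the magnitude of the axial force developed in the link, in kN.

The ends cannot move, so σ = EαΔT = 209×10³ × 11.4×10⁻⁶ × 212 = 505.1 MPa.
P = AEαΔT = 2525 × 209×10³ × 11.4×10⁻⁶ × 212 = 1275 kN (compressive).

P ≈ 1280 kN (compressive)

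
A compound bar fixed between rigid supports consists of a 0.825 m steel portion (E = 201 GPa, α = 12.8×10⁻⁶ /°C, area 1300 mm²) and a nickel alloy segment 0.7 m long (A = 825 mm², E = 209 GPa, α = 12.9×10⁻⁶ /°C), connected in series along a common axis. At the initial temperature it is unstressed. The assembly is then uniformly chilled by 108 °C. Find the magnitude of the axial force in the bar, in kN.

With the walls removed the bar would change length by δ_free = Σ αᵢΔT Lᵢ = 12.8×10⁻⁶×108×825 + 12.9×10⁻⁶×108×700 = 2.116 mm.
Since the ends are fixed, an axial force P builds up, equal in every segment, with P · Σ Lᵢ/(AᵢEᵢ) = δ_free.
The series flexibility is Σ Lᵢ/(AᵢEᵢ) = 825/(1300×201×10³) + 700/(825×209×10³) = 7.217×10⁻⁶ mm/N.
So P = 2.116 / 7.217×10⁻⁶ = 293.2 kN, tensile.

P ≈ 293 kN (tensile)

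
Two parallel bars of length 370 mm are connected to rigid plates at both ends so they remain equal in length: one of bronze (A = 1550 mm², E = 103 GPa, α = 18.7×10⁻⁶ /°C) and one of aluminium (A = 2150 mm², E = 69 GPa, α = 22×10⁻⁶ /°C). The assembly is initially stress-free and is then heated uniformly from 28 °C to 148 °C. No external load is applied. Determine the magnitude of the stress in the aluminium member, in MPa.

σ ≈ 14.2 MPa (compressive)

The aluminium has the larger α, so on heating it would change length more than the bronze if both were free. The rigid plates force a common final length, so the aluminium is put into compression and the bronze into tension, with equal and opposite forces P (no external load).
Setting the final lengths equal and cancelling L: (α₁ − α₂)ΔT = P/(A₁E₁) + P/(A₂E₂).
|α₁ − α₂|·ΔT = 3.3×10⁻⁶ × 120 = 0.000396.
1/(A₁E₁) + 1/(A₂E₂) = 1/(1550×103×10³) + 1/(2150×69×10³) = 1.3×10⁻⁸ N⁻¹.
P = 0.000396 / 1.3×10⁻⁸ = 30450 N = 30.45 kN.
σ_{aluminium} = P/A₂ = 30450/2150 = 14.16 MPa, compressive.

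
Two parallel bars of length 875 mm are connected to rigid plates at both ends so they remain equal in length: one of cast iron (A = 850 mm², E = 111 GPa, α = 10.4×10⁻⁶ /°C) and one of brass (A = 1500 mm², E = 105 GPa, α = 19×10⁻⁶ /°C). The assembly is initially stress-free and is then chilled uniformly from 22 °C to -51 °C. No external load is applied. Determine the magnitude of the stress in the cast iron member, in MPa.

Equilibrium of a rigid end plate with no external load gives equal and opposite internal forces ±P in the two members. Since α_{brass} > α_{cast iron}, cooling drives the brass into tension and the cast iron into compression.
Compatibility of the two members (thermal + elastic change equal): (α₁ − α₂)ΔT = P·[1/(A₁E₁) + 1/(A₂E₂)].
|α₁ − α₂|·ΔT = 8.6×10⁻⁶ × 73 = 0.0006278.
1/(A₁E₁) + 1/(A₂E₂) = 1/(850×111×10³) + 1/(1500×105×10³) = 1.695×10⁻⁸ N⁻¹.
So P = 0.0006278 / 1.695×10⁻⁸ = 37.04 kN.
σ_{cast iron} = P/A₁ = 37040/850 = 43.58 MPa, compressive.

σ ≈ 43.6 MPa (compressive)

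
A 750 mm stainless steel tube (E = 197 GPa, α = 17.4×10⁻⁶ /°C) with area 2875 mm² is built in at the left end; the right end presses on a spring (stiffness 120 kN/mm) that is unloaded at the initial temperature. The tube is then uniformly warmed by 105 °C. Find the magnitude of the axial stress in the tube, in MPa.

σ ≈ 49.4 MPa (compressive)

Free thermal expansion: δ_free = αΔT L = 17.4×10⁻⁶ × 105 × 750 = 1.37 mm.
Let P be the compressive force at the spring. The tube shortens elastically by PL/(AE) and the spring compresses by P/k; together these equal δ_free.
P [ L/(AE) + 1/k ] = δ_free → P [ 750/(2875×197×10³) + 1/(120×10³) ] = 1.37.
P = 1.37 / 9.658×10⁻⁶ = 141900 N.
σ = P/A = 141900/2875 = 49.35 MPa.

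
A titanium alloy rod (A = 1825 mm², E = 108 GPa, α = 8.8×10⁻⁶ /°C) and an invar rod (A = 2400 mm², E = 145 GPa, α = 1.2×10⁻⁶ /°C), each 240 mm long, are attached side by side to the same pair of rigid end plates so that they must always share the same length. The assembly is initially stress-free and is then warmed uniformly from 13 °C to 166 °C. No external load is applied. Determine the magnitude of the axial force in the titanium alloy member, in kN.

The titanium alloy has the larger α, so on heating it would change length more than the invar if both were free. The rigid plates force a common final length, so the titanium alloy is put into compression and the invar into tension, with equal and opposite forces P (no external load).
Setting the final lengths equal and cancelling L: (α₁ − α₂)ΔT = P/(A₁E₁) + P/(A₂E₂).
|α₁ − α₂|·ΔT = 7.6×10⁻⁶ × 153 = 0.001163.
1/(A₁E₁) + 1/(A₂E₂) = 1/(1825×108×10³) + 1/(2400×145×10³) = 7.947×10⁻⁹ N⁻¹.
So P = 0.001163 / 7.947×10⁻⁹ = 146.3 kN.

P ≈ 146 kN (compressive in the titanium alloy)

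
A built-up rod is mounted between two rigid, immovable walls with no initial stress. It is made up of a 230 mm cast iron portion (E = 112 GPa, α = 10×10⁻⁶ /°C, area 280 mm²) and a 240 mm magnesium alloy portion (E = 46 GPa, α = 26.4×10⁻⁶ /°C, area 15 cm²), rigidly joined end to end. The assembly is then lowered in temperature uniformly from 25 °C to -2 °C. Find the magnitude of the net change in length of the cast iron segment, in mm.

With the walls removed the bar would change length by δ_free = Σ αᵢΔT Lᵢ = 10×10⁻⁶×27×230 + 26.4×10⁻⁶×27×240 = 0.2332 mm.
The walls prevent any net length change, so an axial force P (same in every segment) develops. Compatibility: P · Σ Lᵢ/(AᵢEᵢ) = δ_free.
The series flexibility is Σ Lᵢ/(AᵢEᵢ) = 230/(280×112×10³) + 240/(1500×46×10³) = 1.081×10⁻⁵ mm/N.
Hence P = δ_free / Σ(L/AE) = 0.2332/1.081×10⁻⁵ = 21.57 kN (tensile).
For the cast iron segment, free thermal change = 10×10⁻⁶×27×230 = 0.0621 mm and elastic change from P = 21570×230/(280×112×10³) = 0.1582 mm; these oppose, so the net change is 0.0961 mm (segment lengthens).

|ΔL| ≈ 0.0961 mm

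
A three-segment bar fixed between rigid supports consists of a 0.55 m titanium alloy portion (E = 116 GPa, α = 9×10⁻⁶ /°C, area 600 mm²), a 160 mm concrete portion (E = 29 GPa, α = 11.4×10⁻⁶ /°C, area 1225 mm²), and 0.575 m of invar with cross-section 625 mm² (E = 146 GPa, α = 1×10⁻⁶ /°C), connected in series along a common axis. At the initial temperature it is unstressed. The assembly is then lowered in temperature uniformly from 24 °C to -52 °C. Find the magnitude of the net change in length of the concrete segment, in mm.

Free thermal contraction of the whole bar: Σ αᵢΔT Lᵢ = 9×10⁻⁶×76×550 + 11.4×10⁻⁶×76×160 + 1×10⁻⁶×76×575 = 0.5585 mm.
Since the ends are fixed, an axial force P builds up, equal in every segment, with P · Σ Lᵢ/(AᵢEᵢ) = δ_free.
The series flexibility is Σ Lᵢ/(AᵢEᵢ) = 550/(600×116×10³) + 160/(1225×29×10³) + 575/(625×146×10³) = 1.871×10⁻⁵ mm/N.
P = 0.5585 / 1.871×10⁻⁵ = 29860 N = 29.86 kN, tensile.
For the concrete segment, free thermal change = 11.4×10⁻⁶×76×160 = 0.1386 mm and elastic change from P = 29860×160/(1225×29×10³) = 0.1345 mm; these oppose, so the net change is 0.00416 mm (segment shortens).

|ΔL| ≈ 0.00416 mm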